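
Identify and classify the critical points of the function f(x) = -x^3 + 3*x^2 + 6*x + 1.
f'(x) = -3*x^2 + 6*x + 6

Solve f'(x) = 0:
  Factor: -3*x^2 + 6*x + 6 = -3*(x^2 - 2*x - 2); x^2 - 2*x - 2 = 0 has no rational roots; quadratic formula: x = (2 ± √12)/2.
  ⇒ x = 1 - sqrt(3) ≈ -0.7321, 1 + sqrt(3) ≈ 2.7321

f''(x) = 6 - 6*x
Second-derivative test at each critical point:
  f''(-0.7321) = 10.3923 > 0 → local minimum
  f''(2.7321) = -10.3923 < 0 → local maximum

Critical points: x = 1 - sqrt(3) ≈ -0.7321 (local minimum); x = 1 + sqrt(3) ≈ 2.7321 (local maximum)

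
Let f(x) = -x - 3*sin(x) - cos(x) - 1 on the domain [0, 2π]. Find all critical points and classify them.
f'(x) = sin(x) - 3*cos(x) - 1

Solve f'(x) = 0 on [0, 2π]:
  f'(x) = 0 ⇔ sin(x) - 3*cos(x) = 1. Write the left side as R·cos(x + φ) with R = √((-3)² + (-1)²) = sqrt(10), cos φ = -3*sqrt(10)/10, sin φ = -sqrt(10)/10; then cos(x + φ) = sqrt(10)/10. Solve for x and keep the solutions lying in [0, 2π].
  ⇒ x = pi/2 ≈ 1.5708, atan(4/3) + pi ≈ 4.0689

f''(x) = 3*sin(x) + cos(x)
Second-derivative test at each critical point:
  f''(1.5708) = 3 > 0 → local minimum
  f''(4.0689) = -3 < 0 → local maximum

Critical points: x = pi/2 ≈ 1.5708 (local minimum); x = atan(4/3) + pi ≈ 4.0689 (local maximum)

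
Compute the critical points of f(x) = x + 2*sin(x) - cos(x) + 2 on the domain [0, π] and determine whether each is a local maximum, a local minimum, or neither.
f'(x) = sin(x) + 2*cos(x) + 1

Solve f'(x) = 0 on [0, π]:
  f'(x) = 0 ⇔ sin(x) + 2*cos(x) = -1. Write the left side as R·cos(x + φ) with R = √(2² + (-1)²) = sqrt(5), cos φ = 2*sqrt(5)/5, sin φ = -sqrt(5)/5; then cos(x + φ) = -sqrt(5)/5. Solve for x and keep the solutions lying in [0, π].
  ⇒ x = pi - atan(3/4) ≈ 2.4981

f''(x) = -2*sin(x) + cos(x)
Second-derivative test at each critical point:
  f''(2.4981) = -2 < 0 → local maximum

Critical points: x = pi - atan(3/4) ≈ 2.4981 (local maximum)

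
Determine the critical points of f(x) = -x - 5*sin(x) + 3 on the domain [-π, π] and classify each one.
f'(x) = -5*cos(x) - 1

Solve f'(x) = 0 on [-π, π]:
  f'(x) = 0 ⇔ cos(x) = -1/5, i.e. x = ±arccos(-1/5) + 2nπ; keep the solutions lying in [-π, π].
  ⇒ x = -acos(-1/5) ≈ -1.7722, acos(-1/5) ≈ 1.7722

f''(x) = 5*sin(x)
Second-derivative test at each critical point:
  f''(-1.7722) = -4.8990 < 0 → local maximum
  f''(1.7722) = 4.8990 > 0 → local minimum

Critical points: x = -acos(-1/5) ≈ -1.7722 (local maximum); x = acos(-1/5) ≈ 1.7722 (local minimum)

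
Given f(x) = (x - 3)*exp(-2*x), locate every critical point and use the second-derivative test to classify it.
f'(x) = (7 - 2*x)*exp(-2*x)

Solve f'(x) = 0:
  f'(x) = (7 - 2*x)·exp(-2*x) and exp(-2*x) > 0 for every x, so f'(x) = 0 ⇔ 7 - 2*x = 0.
  7 - 2*x = 0.
  ⇒ x = 7/2

f''(x) = 4*(x - 4)*exp(-2*x)
Second-derivative test at each critical point:
  f''(7/2) = -0.0018 < 0 → local maximum

Critical points: x = 7/2 (local maximum)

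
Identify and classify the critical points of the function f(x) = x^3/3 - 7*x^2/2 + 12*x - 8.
f'(x) = x^2 - 7*x + 12

Solve f'(x) = 0:
  Factor: x^2 - 7*x + 12 = (x - 4)*(x - 3) = 0.
  ⇒ x = 3, 4

f''(x) = 2*x - 7
Second-derivative test at each critical point:
  f''(3) = -1 < 0 → local maximum
  f''(4) = 1 > 0 → local minimum

Critical points: x = 3 (local maximum); x = 4 (local minimum)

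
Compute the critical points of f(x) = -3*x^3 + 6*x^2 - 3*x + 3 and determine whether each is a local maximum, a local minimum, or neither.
f'(x) = -9*x^2 + 12*x - 3

Solve f'(x) = 0:
  Factor: -9*x^2 + 12*x - 3 = -3*(x - 1)*(3*x - 1) = 0.
  ⇒ x = 1/3, 1

f''(x) = 12 - 18*x
Second-derivative test at each critical point:
  f''(1/3) = 6 > 0 → local minimum
  f''(1) = -6 < 0 → local maximum

Critical points: x = 1/3 (local minimum); x = 1 (local maximum)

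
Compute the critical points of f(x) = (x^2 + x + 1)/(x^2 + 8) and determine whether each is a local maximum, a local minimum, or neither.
f'(x) = (-x^2 + 14*x + 8)/(x^4 + 16*x^2 + 64)

Solve f'(x) = 0:
  f'(x) = -(x^2 - 14*x - 8)/(x^2 + 8)^2; the denominator is positive wherever f is defined, so f'(x) = 0 ⇔ -x^2 + 14*x + 8 = 0.
  x^2 - 14*x - 8 = 0 has no rational roots; quadratic formula: x = (14 ± √228)/2.
  ⇒ x = 7 - sqrt(57) ≈ -0.5498, 7 + sqrt(57) ≈ 14.5498

f''(x) = 2*(x^3 - 21*x^2 - 24*x + 56)/(x^6 + 24*x^4 + 192*x^2 + 512)
Second-derivative test at each critical point:
  f''(-0.5498) = 0.2191 > 0 → local minimum
  f''(14.5498) = -3.128e-04 < 0 → local maximum

Critical points: x = 7 - sqrt(57) ≈ -0.5498 (local minimum); x = 7 + sqrt(57) ≈ 14.5498 (local maximum)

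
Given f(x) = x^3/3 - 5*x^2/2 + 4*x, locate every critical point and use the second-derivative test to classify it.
f'(x) = x^2 - 5*x + 4

Solve f'(x) = 0:
  Factor: x^2 - 5*x + 4 = (x - 4)*(x - 1) = 0.
  ⇒ x = 1, 4

f''(x) = 2*x - 5
Second-derivative test at each critical point:
  f''(1) = -3 < 0 → local maximum
  f''(4) = 3 > 0 → local minimum

Critical points: x = 1 (local maximum); x = 4 (local minimum)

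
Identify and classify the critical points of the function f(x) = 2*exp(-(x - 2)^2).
f'(x) = 4*(2 - x)*exp(-(x - 2)^2)

Solve f'(x) = 0:
  f'(x) = (8 - 4*x)·exp(-(x - 2)^2) and exp(-(x - 2)^2) > 0 for every x, so f'(x) = 0 ⇔ 8 - 4*x = 0.
  Factor: 8 - 4*x = -4*(x - 2) = 0.
  ⇒ x = 2

f''(x) = 4*(2*(x - 2)^2 - 1)*exp(-(x - 2)^2)
Second-derivative test at each critical point:
  f''(2) = -4 < 0 → local maximum

Critical points: x = 2 (local maximum)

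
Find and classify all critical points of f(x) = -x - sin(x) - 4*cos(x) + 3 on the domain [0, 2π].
f'(x) = 4*sin(x) - cos(x) - 1

Solve f'(x) = 0 on [0, 2π]:
  f'(x) = 0 ⇔ 4*sin(x) - cos(x) = 1. Write the left side as R·cos(x + φ) with R = √((-1)² + (-4)²) = sqrt(17), cos φ = -sqrt(17)/17, sin φ = -4*sqrt(17)/17; then cos(x + φ) = sqrt(17)/17. Solve for x and keep the solutions lying in [0, 2π].
  ⇒ x = atan(8/15) ≈ 0.4900, pi ≈ 3.1416

f''(x) = sin(x) + 4*cos(x)
Second-derivative test at each critical point:
  f''(0.4900) = 4 > 0 → local minimum
  f''(3.1416) = -4 < 0 → local maximum

Critical points: x = atan(8/15) ≈ 0.4900 (local minimum); x = pi ≈ 3.1416 (local maximum)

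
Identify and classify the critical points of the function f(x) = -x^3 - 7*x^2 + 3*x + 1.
f'(x) = -3*x^2 - 14*x + 3

Solve f'(x) = 0:
  3*x^2 + 14*x - 3 = 0 has no rational roots; quadratic formula: x = (-14 ± √232)/6.
  ⇒ x = -sqrt(58)/3 - 7/3 ≈ -4.8719, -7/3 + sqrt(58)/3 ≈ 0.2053

f''(x) = -6*x - 14
Second-derivative test at each critical point:
  f''(-4.8719) = 15.2315 > 0 → local minimum
  f''(0.2053) = -15.2315 < 0 → local maximum

Critical points: x = -sqrt(58)/3 - 7/3 ≈ -4.8719 (local minimum); x = -7/3 + sqrt(58)/3 ≈ 0.2053 (local maximum)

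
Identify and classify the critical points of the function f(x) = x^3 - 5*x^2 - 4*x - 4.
f'(x) = 3*x^2 - 10*x - 4

Solve f'(x) = 0:
  3*x^2 - 10*x - 4 = 0 has no rational roots; quadratic formula: x = (10 ± √148)/6.
  ⇒ x = 5/3 - sqrt(37)/3 ≈ -0.3609, 5/3 + sqrt(37)/3 ≈ 3.6943

f''(x) = 6*x - 10
Second-derivative test at each critical point:
  f''(-0.3609) = -12.1655 < 0 → local maximum
  f''(3.6943) = 12.1655 > 0 → local minimum

Critical points: x = 5/3 - sqrt(37)/3 ≈ -0.3609 (local maximum); x = 5/3 + sqrt(37)/3 ≈ 3.6943 (local minimum)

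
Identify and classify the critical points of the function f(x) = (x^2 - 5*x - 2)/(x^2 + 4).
f'(x) = (5*x^2 + 12*x - 20)/(x^4 + 8*x^2 + 16)

Solve f'(x) = 0:
  f'(x) = (5*x^2 + 12*x - 20)/(x^2 + 4)^2; the denominator is positive wherever f is defined, so f'(x) = 0 ⇔ 5*x^2 + 12*x - 20 = 0.
  5*x^2 + 12*x - 20 = 0 has no rational roots; quadratic formula: x = (-12 ± √544)/10.
  ⇒ x = -2*sqrt(34)/5 - 6/5 ≈ -3.5324, -6/5 + 2*sqrt(34)/5 ≈ 1.1324

f''(x) = 2*(-5*x^3 - 18*x^2 + 60*x + 24)/(x^6 + 12*x^4 + 48*x^2 + 64)
Second-derivative test at each critical point:
  f''(-3.5324) = -0.0859 < 0 → local maximum
  f''(1.1324) = 0.8359 > 0 → local minimum

Critical points: x = -2*sqrt(34)/5 - 6/5 ≈ -3.5324 (local maximum); x = -6/5 + 2*sqrt(34)/5 ≈ 1.1324 (local minimum)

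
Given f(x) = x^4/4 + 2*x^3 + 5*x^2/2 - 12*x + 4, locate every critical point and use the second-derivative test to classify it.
f'(x) = x^3 + 6*x^2 + 5*x - 12

Solve f'(x) = 0:
  Factor: x^3 + 6*x^2 + 5*x - 12 = (x - 1)*(x + 3)*(x + 4) = 0.
  ⇒ x = -4, -3, 1

f''(x) = 3*x^2 + 12*x + 5
Second-derivative test at each critical point:
  f''(-4) = 5 > 0 → local minimum
  f''(-3) = -4 < 0 → local maximum
  f''(1) = 20 > 0 → local minimum

Critical points: x = -4 (local minimum); x = -3 (local maximum); x = 1 (local minimum)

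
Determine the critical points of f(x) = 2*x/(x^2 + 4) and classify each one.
f'(x) = 2*(4 - x^2)/(x^4 + 8*x^2 + 16)

Solve f'(x) = 0:
  f'(x) = -2*(x - 2)*(x + 2)/(x^2 + 4)^2; the denominator is positive wherever f is defined, so f'(x) = 0 ⇔ 8 - 2*x^2 = 0.
  Factor: 8 - 2*x^2 = -2*(x - 2)*(x + 2) = 0.
  ⇒ x = -2, 2

f''(x) = 4*x*(x^2 - 12)/(x^2 + 4)^3
Second-derivative test at each critical point:
  f''(-2) = 1/8 > 0 → local minimum
  f''(2) = -1/8 < 0 → local maximum

Critical points: x = -2 (local minimum); x = 2 (local maximum)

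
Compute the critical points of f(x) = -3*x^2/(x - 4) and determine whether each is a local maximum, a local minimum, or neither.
f'(x) = 3*x*(8 - x)/(x - 4)^2

Solve f'(x) = 0:
  f'(x) = -3*x*(x - 8)/(x - 4)^2; the denominator is positive wherever f is defined, so f'(x) = 0 ⇔ -3*x^2 + 24*x = 0.
  Factor: -3*x^2 + 24*x = -3*x*(x - 8) = 0.
  ⇒ x = 0, 8

f''(x) = -96/(x^3 - 12*x^2 + 48*x - 64)
Second-derivative test at each critical point:
  f''(0) = 3/2 > 0 → local minimum
  f''(8) = -3/2 < 0 → local maximum

Critical points: x = 0 (local minimum); x = 8 (local maximum)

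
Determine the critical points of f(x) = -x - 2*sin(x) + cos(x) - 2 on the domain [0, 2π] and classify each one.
f'(x) = -sin(x) - 2*cos(x) - 1

Solve f'(x) = 0 on [0, 2π]:
  f'(x) = 0 ⇔ -sin(x) - 2*cos(x) = 1. Write the left side as R·cos(x + φ) with R = √((-2)² + 1²) = sqrt(5), cos φ = -2*sqrt(5)/5, sin φ = sqrt(5)/5; then cos(x + φ) = sqrt(5)/5. Solve for x and keep the solutions lying in [0, 2π].
  ⇒ x = pi - atan(3/4) ≈ 2.4981, 3*pi/2 ≈ 4.7124

f''(x) = 2*sin(x) - cos(x)
Second-derivative test at each critical point:
  f''(2.4981) = 2 > 0 → local minimum
  f''(4.7124) = -2 < 0 → local maximum

Critical points: x = pi - atan(3/4) ≈ 2.4981 (local minimum); x = 3*pi/2 ≈ 4.7124 (local maximum)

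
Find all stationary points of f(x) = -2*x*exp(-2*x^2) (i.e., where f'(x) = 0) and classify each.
f'(x) = 2*(4*x^2 - 1)*exp(-2*x^2)

Solve f'(x) = 0:
  f'(x) = (8*x^2 - 2)·exp(-2*x^2) and exp(-2*x^2) > 0 for every x, so f'(x) = 0 ⇔ 8*x^2 - 2 = 0.
  Factor: 8*x^2 - 2 = 2*(2*x - 1)*(2*x + 1) = 0.
  ⇒ x = -1/2, 1/2

f''(x) = (-32*x^3 + 24*x)*exp(-2*x^2)
Second-derivative test at each critical point:
  f''(-1/2) = -4.8522 < 0 → local maximum
  f''(1/2) = 4.8522 > 0 → local minimum

Critical points: x = -1/2 (local maximum); x = 1/2 (local minimum)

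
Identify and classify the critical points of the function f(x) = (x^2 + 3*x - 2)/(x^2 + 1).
f'(x) = 3*(-x^2 + 2*x + 1)/(x^4 + 2*x^2 + 1)

Solve f'(x) = 0:
  f'(x) = -3*(x^2 - 2*x - 1)/(x^2 + 1)^2; the denominator is positive wherever f is defined, so f'(x) = 0 ⇔ -3*x^2 + 6*x + 3 = 0.
  Factor: -3*x^2 + 6*x + 3 = -3*(x^2 - 2*x - 1); x^2 - 2*x - 1 = 0 has no rational roots; quadratic formula: x = (2 ± √8)/2.
  ⇒ x = 1 - sqrt(2) ≈ -0.4142, 1 + sqrt(2) ≈ 2.4142

f''(x) = 6*(x^3 - 3*x^2 - 3*x + 1)/(x^6 + 3*x^4 + 3*x^2 + 1)
Second-derivative test at each critical point:
  f''(-0.4142) = 6.1820 > 0 → local minimum
  f''(2.4142) = -0.1820 < 0 → local maximum

Critical points: x = 1 - sqrt(2) ≈ -0.4142 (local minimum); x = 1 + sqrt(2) ≈ 2.4142 (local maximum)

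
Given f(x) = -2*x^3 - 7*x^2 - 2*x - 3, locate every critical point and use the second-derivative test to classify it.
f'(x) = -6*x^2 - 14*x - 2

Solve f'(x) = 0:
  Factor: -6*x^2 - 14*x - 2 = -2*(3*x^2 + 7*x + 1); 3*x^2 + 7*x + 1 = 0 has no rational roots; quadratic formula: x = (-7 ± √37)/6.
  ⇒ x = -7/6 - sqrt(37)/6 ≈ -2.1805, -7/6 + sqrt(37)/6 ≈ -0.1529

f''(x) = -12*x - 14
Second-derivative test at each critical point:
  f''(-2.1805) = 12.1655 > 0 → local minimum
  f''(-0.1529) = -12.1655 < 0 → local maximum

Critical points: x = -7/6 - sqrt(37)/6 ≈ -2.1805 (local minimum); x = -7/6 + sqrt(37)/6 ≈ -0.1529 (local maximum)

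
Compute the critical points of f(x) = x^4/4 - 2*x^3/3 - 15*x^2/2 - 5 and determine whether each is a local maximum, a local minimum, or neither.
f'(x) = x*(x^2 - 2*x - 15)

Solve f'(x) = 0:
  Factor: x^3 - 2*x^2 - 15*x = x*(x - 5)*(x + 3) = 0.
  ⇒ x = -3, 0, 5

f''(x) = 3*x^2 - 4*x - 15
Second-derivative test at each critical point:
  f''(-3) = 24 > 0 → local minimum
  f''(0) = -15 < 0 → local maximum
  f''(5) = 40 > 0 → local minimum

Critical points: x = -3 (local minimum); x = 0 (local maximum); x = 5 (local minimum)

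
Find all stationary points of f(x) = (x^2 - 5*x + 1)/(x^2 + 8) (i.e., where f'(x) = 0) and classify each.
f'(x) = (5*x^2 + 14*x - 40)/(x^4 + 16*x^2 + 64)

Solve f'(x) = 0:
  f'(x) = (5*x^2 + 14*x - 40)/(x^2 + 8)^2; the denominator is positive wherever f is defined, so f'(x) = 0 ⇔ 5*x^2 + 14*x - 40 = 0.
  5*x^2 + 14*x - 40 = 0 has no rational roots; quadratic formula: x = (-14 ± √996)/10.
  ⇒ x = -sqrt(249)/5 - 7/5 ≈ -4.5559, -7/5 + sqrt(249)/5 ≈ 1.7559

f''(x) = 2*(-5*x^3 - 21*x^2 + 120*x + 56)/(x^6 + 24*x^4 + 192*x^2 + 512)
Second-derivative test at each critical point:
  f''(-4.5559) = -0.0382 < 0 → local maximum
  f''(1.7559) = 0.2569 > 0 → local minimum

Critical points: x = -sqrt(249)/5 - 7/5 ≈ -4.5559 (local maximum); x = -7/5 + sqrt(249)/5 ≈ 1.7559 (local minimum)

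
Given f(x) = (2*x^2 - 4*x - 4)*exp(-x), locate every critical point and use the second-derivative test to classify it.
f'(x) = 2*x*(4 - x)*exp(-x)

Solve f'(x) = 0:
  f'(x) = (-2*x^2 + 8*x)·exp(-x) and exp(-x) > 0 for every x, so f'(x) = 0 ⇔ -2*x^2 + 8*x = 0.
  Factor: -2*x^2 + 8*x = -2*x*(x - 4) = 0.
  ⇒ x = 0, 4

f''(x) = 2*(x^2 - 6*x + 4)*exp(-x)
Second-derivative test at each critical point:
  f''(0) = 8 > 0 → local minimum
  f''(4) = -0.1465 < 0 → local maximum

Critical points: x = 0 (local minimum); x = 4 (local maximum)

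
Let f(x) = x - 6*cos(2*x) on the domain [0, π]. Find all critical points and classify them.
f'(x) = 12*sin(2*x) + 1

Solve f'(x) = 0 on [0, π]:
  f'(x) = 0 ⇔ sin(2*x) = -1/12, i.e. 2*x = arcsin(-1/12) + 2nπ or 2*x = π − arcsin(-1/12) + 2nπ; keep the solutions lying in [0, π].
  ⇒ x = asin(1/12)/2 + pi/2 ≈ 1.6125, pi - asin(1/12)/2 ≈ 3.0999

f''(x) = 24*cos(2*x)
Second-derivative test at each critical point:
  f''(1.6125) = -23.9165 < 0 → local maximum
  f''(3.0999) = 23.9165 > 0 → local minimum

Critical points: x = asin(1/12)/2 + pi/2 ≈ 1.6125 (local maximum); x = pi - asin(1/12)/2 ≈ 3.0999 (local minimum)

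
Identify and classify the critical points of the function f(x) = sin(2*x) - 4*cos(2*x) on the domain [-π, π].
f'(x) = 8*sin(2*x) + 2*cos(2*x)

Solve f'(x) = 0 on [-π, π]:
  f'(x) = 0 ⇔ cos(2*x) = -4*sin(2*x) ⇔ tan(2*x) = -1/4, i.e. 2*x = arctan(-1/4) + nπ; keep the solutions lying in [-π, π].
  ⇒ x = -pi/2 - atan(1/4)/2 ≈ -1.6933, -atan(1/4)/2 ≈ -0.1225, -atan(1/4)/2 + pi/2 ≈ 1.4483, pi - atan(1/4)/2 ≈ 3.0191

f''(x) = -4*sin(2*x) + 16*cos(2*x)
Second-derivative test at each critical point:
  f''(-1.6933) = -16.4924 < 0 → local maximum
  f''(-0.1225) = 16.4924 > 0 → local minimum
  f''(1.4483) = -16.4924 < 0 → local maximum
  f''(3.0191) = 16.4924 > 0 → local minimum

Critical points: x = -pi/2 - atan(1/4)/2 ≈ -1.6933 (local maximum); x = -atan(1/4)/2 ≈ -0.1225 (local minimum); x = -atan(1/4)/2 + pi/2 ≈ 1.4483 (local maximum); x = pi - atan(1/4)/2 ≈ 3.0191 (local minimum)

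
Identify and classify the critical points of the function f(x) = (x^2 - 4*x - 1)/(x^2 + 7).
f'(x) = 4*(x^2 + 4*x - 7)/(x^4 + 14*x^2 + 49)

Solve f'(x) = 0:
  f'(x) = 4*(x^2 + 4*x - 7)/(x^2 + 7)^2; the denominator is positive wherever f is defined, so f'(x) = 0 ⇔ 4*x^2 + 16*x - 28 = 0.
  Factor: 4*x^2 + 16*x - 28 = 4*(x^2 + 4*x - 7); x^2 + 4*x - 7 = 0 has no rational roots; quadratic formula: x = (-4 ± √44)/2.
  ⇒ x = -sqrt(11) - 2 ≈ -5.3166, -2 + sqrt(11) ≈ 1.3166

f''(x) = 8*(-x^3 - 6*x^2 + 21*x + 14)/(x^6 + 21*x^4 + 147*x^2 + 343)
Second-derivative test at each critical point:
  f''(-5.3166) = -0.0213 < 0 → local maximum
  f''(1.3166) = 0.3479 > 0 → local minimum

Critical points: x = -sqrt(11) - 2 ≈ -5.3166 (local maximum); x = -2 + sqrt(11) ≈ 1.3166 (local minimum)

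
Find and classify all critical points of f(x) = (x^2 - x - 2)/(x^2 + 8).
f'(x) = (x^2 + 20*x - 8)/(x^4 + 16*x^2 + 64)

Solve f'(x) = 0:
  f'(x) = (x^2 + 20*x - 8)/(x^2 + 8)^2; the denominator is positive wherever f is defined, so f'(x) = 0 ⇔ x^2 + 20*x - 8 = 0.
  x^2 + 20*x - 8 = 0 has no rational roots; quadratic formula: x = (-20 ± √432)/2.
  ⇒ x = -6*sqrt(3) - 10 ≈ -20.3923, -10 + 6*sqrt(3) ≈ 0.3923

f''(x) = 2*(-x^3 - 30*x^2 + 24*x + 80)/(x^6 + 24*x^4 + 192*x^2 + 512)
Second-derivative test at each critical point:
  f''(-20.3923) = -1.157e-04 < 0 → local maximum
  f''(0.3923) = 0.3126 > 0 → local minimum

Critical points: x = -6*sqrt(3) - 10 ≈ -20.3923 (local maximum); x = -10 + 6*sqrt(3) ≈ 0.3923 (local minimum)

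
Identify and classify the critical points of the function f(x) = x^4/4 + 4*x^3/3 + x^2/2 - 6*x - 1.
f'(x) = x^3 + 4*x^2 + x - 6

Solve f'(x) = 0:
  Factor: x^3 + 4*x^2 + x - 6 = (x - 1)*(x + 2)*(x + 3) = 0.
  ⇒ x = -3, -2, 1

f''(x) = 3*x^2 + 8*x + 1
Second-derivative test at each critical point:
  f''(-3) = 4 > 0 → local minimum
  f''(-2) = -3 < 0 → local maximum
  f''(1) = 12 > 0 → local minimum

Critical points: x = -3 (local minimum); x = -2 (local maximum); x = 1 (local minimum)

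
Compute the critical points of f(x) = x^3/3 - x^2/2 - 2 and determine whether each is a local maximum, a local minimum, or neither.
f'(x) = x*(x - 1)

Solve f'(x) = 0:
  Factor: x^2 - x = x*(x - 1) = 0.
  ⇒ x = 0, 1

f''(x) = 2*x - 1
Second-derivative test at each critical point:
  f''(0) = -1 < 0 → local maximum
  f''(1) = 1 > 0 → local minimum

Critical points: x = 0 (local maximum); x = 1 (local minimum)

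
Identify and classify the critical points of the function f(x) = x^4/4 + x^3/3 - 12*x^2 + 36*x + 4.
f'(x) = x^3 + x^2 - 24*x + 36

Solve f'(x) = 0:
  Factor: x^3 + x^2 - 24*x + 36 = (x - 3)*(x - 2)*(x + 6) = 0.
  ⇒ x = -6, 2, 3

f''(x) = 3*x^2 + 2*x - 24
Second-derivative test at each critical point:
  f''(-6) = 72 > 0 → local minimum
  f''(2) = -8 < 0 → local maximum
  f''(3) = 9 > 0 → local minimum

Critical points: x = -6 (local minimum); x = 2 (local maximum); x = 3 (local minimum)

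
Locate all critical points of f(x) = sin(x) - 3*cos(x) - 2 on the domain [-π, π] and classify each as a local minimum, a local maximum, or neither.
f'(x) = 3*sin(x) + cos(x)

Solve f'(x) = 0 on [-π, π]:
  f'(x) = 0 ⇔ cos(x) = -3*sin(x) ⇔ tan(x) = -1/3, i.e. x = arctan(-1/3) + nπ; keep the solutions lying in [-π, π].
  ⇒ x = -atan(1/3) ≈ -0.3218, pi - atan(1/3) ≈ 2.8198

f''(x) = -sin(x) + 3*cos(x)
Second-derivative test at each critical point:
  f''(-0.3218) = 3.1623 > 0 → local minimum
  f''(2.8198) = -3.1623 < 0 → local maximum

Critical points: x = -atan(1/3) ≈ -0.3218 (local minimum); x = pi - atan(1/3) ≈ 2.8198 (local maximum)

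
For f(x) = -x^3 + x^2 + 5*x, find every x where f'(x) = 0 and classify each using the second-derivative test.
f'(x) = -3*x^2 + 2*x + 5

Solve f'(x) = 0:
  Factor: -3*x^2 + 2*x + 5 = -(x + 1)*(3*x - 5) = 0.
  ⇒ x = -1, 5/3

f''(x) = 2 - 6*x
Second-derivative test at each critical point:
  f''(-1) = 8 > 0 → local minimum
  f''(5/3) = -8 < 0 → local maximum

Critical points: x = -1 (local minimum); x = 5/3 (local maximum)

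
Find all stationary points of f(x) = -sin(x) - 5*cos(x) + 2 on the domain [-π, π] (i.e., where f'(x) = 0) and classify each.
f'(x) = 5*sin(x) - cos(x)

Solve f'(x) = 0 on [-π, π]:
  f'(x) = 0 ⇔ -cos(x) = -5*sin(x) ⇔ tan(x) = 1/5, i.e. x = arctan(1/5) + nπ; keep the solutions lying in [-π, π].
  ⇒ x = -pi + atan(1/5) ≈ -2.9442, atan(1/5) ≈ 0.1974

f''(x) = sin(x) + 5*cos(x)
Second-derivative test at each critical point:
  f''(-2.9442) = -5.0990 < 0 → local maximum
  f''(0.1974) = 5.0990 > 0 → local minimum

Critical points: x = -pi + atan(1/5) ≈ -2.9442 (local maximum); x = atan(1/5) ≈ 0.1974 (local minimum)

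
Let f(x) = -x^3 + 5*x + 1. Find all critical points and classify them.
f'(x) = 5 - 3*x^2

Solve f'(x) = 0:
  3*x^2 - 5 = 0 has no rational roots; quadratic formula: x = (0 ± √60)/6.
  ⇒ x = -sqrt(15)/3 ≈ -1.2910, sqrt(15)/3 ≈ 1.2910

f''(x) = -6*x
Second-derivative test at each critical point:
  f''(-1.2910) = 7.7460 > 0 → local minimum
  f''(1.2910) = -7.7460 < 0 → local maximum

Critical points: x = -sqrt(15)/3 ≈ -1.2910 (local minimum); x = sqrt(15)/3 ≈ 1.2910 (local maximum)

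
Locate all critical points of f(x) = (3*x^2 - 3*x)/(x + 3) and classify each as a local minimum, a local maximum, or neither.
f'(x) = 3*(x^2 + 6*x - 3)/(x^2 + 6*x + 9)

Solve f'(x) = 0:
  f'(x) = 3*(x^2 + 6*x - 3)/(x + 3)^2; the denominator is positive wherever f is defined, so f'(x) = 0 ⇔ 3*x^2 + 18*x - 9 = 0.
  Factor: 3*x^2 + 18*x - 9 = 3*(x^2 + 6*x - 3); x^2 + 6*x - 3 = 0 has no rational roots; quadratic formula: x = (-6 ± √48)/2.
  ⇒ x = -2*sqrt(3) - 3 ≈ -6.4641, -3 + 2*sqrt(3) ≈ 0.4641

f''(x) = 72/(x^3 + 9*x^2 + 27*x + 27)
Second-derivative test at each critical point:
  f''(-6.4641) = -1.7321 < 0 → local maximum
  f''(0.4641) = 1.7321 > 0 → local minimum

Critical points: x = -2*sqrt(3) - 3 ≈ -6.4641 (local maximum); x = -3 + 2*sqrt(3) ≈ 0.4641 (local minimum)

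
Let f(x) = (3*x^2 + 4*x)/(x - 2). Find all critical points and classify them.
f'(x) = (3*x^2 - 12*x - 8)/(x^2 - 4*x + 4)

Solve f'(x) = 0:
  f'(x) = (3*x^2 - 12*x - 8)/(x - 2)^2; the denominator is positive wherever f is defined, so f'(x) = 0 ⇔ 3*x^2 - 12*x - 8 = 0.
  3*x^2 - 12*x - 8 = 0 has no rational roots; quadratic formula: x = (12 ± √240)/6.
  ⇒ x = 2 - 2*sqrt(15)/3 ≈ -0.5820, 2 + 2*sqrt(15)/3 ≈ 4.5820

f''(x) = 40/(x^3 - 6*x^2 + 12*x - 8)
Second-derivative test at each critical point:
  f''(-0.5820) = -2.3238 < 0 → local maximum
  f''(4.5820) = 2.3238 > 0 → local minimum

Critical points: x = 2 - 2*sqrt(15)/3 ≈ -0.5820 (local maximum); x = 2 + 2*sqrt(15)/3 ≈ 4.5820 (local minimum)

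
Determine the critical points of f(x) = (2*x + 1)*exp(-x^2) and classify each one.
f'(x) = 2*(-x*(2*x + 1) + 1)*exp(-x^2)

Solve f'(x) = 0:
  f'(x) = (-4*x^2 - 2*x + 2)·exp(-x^2) and exp(-x^2) > 0 for every x, so f'(x) = 0 ⇔ -4*x^2 - 2*x + 2 = 0.
  Factor: -4*x^2 - 2*x + 2 = -2*(x + 1)*(2*x - 1) = 0.
  ⇒ x = -1, 1/2

f''(x) = 2*(2*x^2*(2*x + 1) - 6*x - 1)*exp(-x^2)
Second-derivative test at each critical point:
  f''(-1) = 2.2073 > 0 → local minimum
  f''(1/2) = -4.6728 < 0 → local maximum

Critical points: x = -1 (local minimum); x = 1/2 (local maximum)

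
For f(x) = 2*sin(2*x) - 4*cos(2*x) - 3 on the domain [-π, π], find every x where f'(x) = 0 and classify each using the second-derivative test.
f'(x) = 8*sin(2*x) + 4*cos(2*x)

Solve f'(x) = 0 on [-π, π]:
  f'(x) = 0 ⇔ 2*cos(2*x) = -4*sin(2*x) ⇔ tan(2*x) = -1/2, i.e. 2*x = arctan(-1/2) + nπ; keep the solutions lying in [-π, π].
  ⇒ x = -pi/2 - atan(1/2)/2 ≈ -1.8026, -atan(1/2)/2 ≈ -0.2318, -atan(1/2)/2 + pi/2 ≈ 1.3390, pi - atan(1/2)/2 ≈ 2.9098

f''(x) = -8*sin(2*x) + 16*cos(2*x)
Second-derivative test at each critical point:
  f''(-1.8026) = -17.8885 < 0 → local maximum
  f''(-0.2318) = 17.8885 > 0 → local minimum
  f''(1.3390) = -17.8885 < 0 → local maximum
  f''(2.9098) = 17.8885 > 0 → local minimum

Critical points: x = -pi/2 - atan(1/2)/2 ≈ -1.8026 (local maximum); x = -atan(1/2)/2 ≈ -0.2318 (local minimum); x = -atan(1/2)/2 + pi/2 ≈ 1.3390 (local maximum); x = pi - atan(1/2)/2 ≈ 2.9098 (local minimum)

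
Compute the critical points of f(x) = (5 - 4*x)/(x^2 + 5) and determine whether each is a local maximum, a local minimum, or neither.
f'(x) = 2*(2*x^2 - 5*x - 10)/(x^4 + 10*x^2 + 25)

Solve f'(x) = 0:
  f'(x) = 2*(2*x^2 - 5*x - 10)/(x^2 + 5)^2; the denominator is positive wherever f is defined, so f'(x) = 0 ⇔ 4*x^2 - 10*x - 20 = 0.
  Factor: 4*x^2 - 10*x - 20 = 2*(2*x^2 - 5*x - 10); 2*x^2 - 5*x - 10 = 0 has no rational roots; quadratic formula: x = (5 ± √105)/4.
  ⇒ x = 5/4 - sqrt(105)/4 ≈ -1.3117, 5/4 + sqrt(105)/4 ≈ 3.8117

f''(x) = 2*(4*x^2*(5 - 4*x) + (12*x - 5)*(x^2 + 5))/(x^2 + 5)^3
Second-derivative test at each critical point:
  f''(-1.3117) = -0.4537 < 0 → local maximum
  f''(3.8117) = 0.0537 > 0 → local minimum

Critical points: x = 5/4 - sqrt(105)/4 ≈ -1.3117 (local maximum); x = 5/4 + sqrt(105)/4 ≈ 3.8117 (local minimum)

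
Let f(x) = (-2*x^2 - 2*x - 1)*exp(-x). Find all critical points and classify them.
f'(x) = (2*x^2 - 2*x - 1)*exp(-x)

Solve f'(x) = 0:
  f'(x) = (2*x^2 - 2*x - 1)·exp(-x) and exp(-x) > 0 for every x, so f'(x) = 0 ⇔ 2*x^2 - 2*x - 1 = 0.
  2*x^2 - 2*x - 1 = 0 has no rational roots; quadratic formula: x = (2 ± √12)/4.
  ⇒ x = 1/2 - sqrt(3)/2 ≈ -0.3660, 1/2 + sqrt(3)/2 ≈ 1.3660

f''(x) = (-2*x^2 + 6*x - 1)*exp(-x)
Second-derivative test at each critical point:
  f''(-0.3660) = -4.9952 < 0 → local maximum
  f''(1.3660) = 0.8838 > 0 → local minimum

Critical points: x = 1/2 - sqrt(3)/2 ≈ -0.3660 (local maximum); x = 1/2 + sqrt(3)/2 ≈ 1.3660 (local minimum)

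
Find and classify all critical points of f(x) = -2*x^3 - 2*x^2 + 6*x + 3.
f'(x) = -6*x^2 - 4*x + 6

Solve f'(x) = 0:
  Factor: -6*x^2 - 4*x + 6 = -2*(3*x^2 + 2*x - 3); 3*x^2 + 2*x - 3 = 0 has no rational roots; quadratic formula: x = (-2 ± √40)/6.
  ⇒ x = -sqrt(10)/3 - 1/3 ≈ -1.3874, -1/3 + sqrt(10)/3 ≈ 0.7208

f''(x) = -12*x - 4
Second-derivative test at each critical point:
  f''(-1.3874) = 12.6491 > 0 → local minimum
  f''(0.7208) = -12.6491 < 0 → local maximum

Critical points: x = -sqrt(10)/3 - 1/3 ≈ -1.3874 (local minimum); x = -1/3 + sqrt(10)/3 ≈ 0.7208 (local maximum)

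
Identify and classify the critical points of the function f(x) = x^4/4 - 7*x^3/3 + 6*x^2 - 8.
f'(x) = x*(x^2 - 7*x + 12)

Solve f'(x) = 0:
  Factor: x^3 - 7*x^2 + 12*x = x*(x - 4)*(x - 3) = 0.
  ⇒ x = 0, 3, 4

f''(x) = 3*x^2 - 14*x + 12
Second-derivative test at each critical point:
  f''(0) = 12 > 0 → local minimum
  f''(3) = -3 < 0 → local maximum
  f''(4) = 4 > 0 → local minimum

Critical points: x = 0 (local minimum); x = 3 (local maximum); x = 4 (local minimum)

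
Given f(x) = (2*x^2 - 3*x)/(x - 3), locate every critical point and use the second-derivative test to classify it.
f'(x) = (2*x^2 - 12*x + 9)/(x^2 - 6*x + 9)

Solve f'(x) = 0:
  f'(x) = (2*x^2 - 12*x + 9)/(x - 3)^2; the denominator is positive wherever f is defined, so f'(x) = 0 ⇔ 2*x^2 - 12*x + 9 = 0.
  2*x^2 - 12*x + 9 = 0 has no rational roots; quadratic formula: x = (12 ± √72)/4.
  ⇒ x = 3 - 3*sqrt(2)/2 ≈ 0.8787, 3*sqrt(2)/2 + 3 ≈ 5.1213

f''(x) = 18/(x^3 - 9*x^2 + 27*x - 27)
Second-derivative test at each critical point:
  f''(0.8787) = -1.8856 < 0 → local maximum
  f''(5.1213) = 1.8856 > 0 → local minimum

Critical points: x = 3 - 3*sqrt(2)/2 ≈ 0.8787 (local maximum); x = 3*sqrt(2)/2 + 3 ≈ 5.1213 (local minimum)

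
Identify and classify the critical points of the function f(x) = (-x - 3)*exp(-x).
f'(x) = (x + 2)*exp(-x)

Solve f'(x) = 0:
  f'(x) = (x + 2)·exp(-x) and exp(-x) > 0 for every x, so f'(x) = 0 ⇔ x + 2 = 0.
  x + 2 = 0.
  ⇒ x = -2

f''(x) = (-x - 1)*exp(-x)
Second-derivative test at each critical point:
  f''(-2) = 7.3891 > 0 → local minimum

Critical points: x = -2 (local minimum)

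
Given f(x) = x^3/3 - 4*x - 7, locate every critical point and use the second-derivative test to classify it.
f'(x) = x^2 - 4

Solve f'(x) = 0:
  Factor: x^2 - 4 = (x - 2)*(x + 2) = 0.
  ⇒ x = -2, 2

f''(x) = 2*x
Second-derivative test at each critical point:
  f''(-2) = -4 < 0 → local maximum
  f''(2) = 4 > 0 → local minimum

Critical points: x = -2 (local maximum); x = 2 (local minimum)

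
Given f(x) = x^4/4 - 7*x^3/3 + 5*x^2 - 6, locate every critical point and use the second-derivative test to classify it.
f'(x) = x*(x^2 - 7*x + 10)

Solve f'(x) = 0:
  Factor: x^3 - 7*x^2 + 10*x = x*(x - 5)*(x - 2) = 0.
  ⇒ x = 0, 2, 5

f''(x) = 3*x^2 - 14*x + 10
Second-derivative test at each critical point:
  f''(0) = 10 > 0 → local minimum
  f''(2) = -6 < 0 → local maximum
  f''(5) = 15 > 0 → local minimum

Critical points: x = 0 (local minimum); x = 2 (local maximum); x = 5 (local minimum)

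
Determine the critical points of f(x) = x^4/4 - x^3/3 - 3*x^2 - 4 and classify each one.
f'(x) = x*(x^2 - x - 6)

Solve f'(x) = 0:
  Factor: x^3 - x^2 - 6*x = x*(x - 3)*(x + 2) = 0.
  ⇒ x = -2, 0, 3

f''(x) = 3*x^2 - 2*x - 6
Second-derivative test at each critical point:
  f''(-2) = 10 > 0 → local minimum
  f''(0) = -6 < 0 → local maximum
  f''(3) = 15 > 0 → local minimum

Critical points: x = -2 (local minimum); x = 0 (local maximum); x = 3 (local minimum)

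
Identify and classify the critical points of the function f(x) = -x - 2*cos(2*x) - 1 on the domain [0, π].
f'(x) = 4*sin(2*x) - 1

Solve f'(x) = 0 on [0, π]:
  f'(x) = 0 ⇔ sin(2*x) = 1/4, i.e. 2*x = arcsin(1/4) + 2nπ or 2*x = π − arcsin(1/4) + 2nπ; keep the solutions lying in [0, π].
  ⇒ x = asin(1/4)/2 ≈ 0.1263, -asin(1/4)/2 + pi/2 ≈ 1.4445

f''(x) = 8*cos(2*x)
Second-derivative test at each critical point:
  f''(0.1263) = 7.7460 > 0 → local minimum
  f''(1.4445) = -7.7460 < 0 → local maximum

Critical points: x = asin(1/4)/2 ≈ 0.1263 (local minimum); x = -asin(1/4)/2 + pi/2 ≈ 1.4445 (local maximum)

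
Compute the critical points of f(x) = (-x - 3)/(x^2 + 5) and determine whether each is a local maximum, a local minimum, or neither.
f'(x) = (-x^2 + 2*x*(x + 3) - 5)/(x^2 + 5)^2

Solve f'(x) = 0:
  f'(x) = (x^2 + 6*x - 5)/(x^2 + 5)^2; the denominator is positive wherever f is defined, so f'(x) = 0 ⇔ x^2 + 6*x - 5 = 0.
  x^2 + 6*x - 5 = 0 has no rational roots; quadratic formula: x = (-6 ± √56)/2.
  ⇒ x = -sqrt(14) - 3 ≈ -6.7417, -3 + sqrt(14) ≈ 0.7417

f''(x) = 2*(-4*x^2*(x + 3) + 3*(x + 1)*(x^2 + 5))/(x^2 + 5)^3
Second-derivative test at each critical point:
  f''(-6.7417) = -0.0029 < 0 → local maximum
  f''(0.7417) = 0.2429 > 0 → local minimum

Critical points: x = -sqrt(14) - 3 ≈ -6.7417 (local maximum); x = -3 + sqrt(14) ≈ 0.7417 (local minimum)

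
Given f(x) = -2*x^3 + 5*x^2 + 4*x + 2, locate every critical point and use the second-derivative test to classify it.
f'(x) = -6*x^2 + 10*x + 4

Solve f'(x) = 0:
  Factor: -6*x^2 + 10*x + 4 = -2*(x - 2)*(3*x + 1) = 0.
  ⇒ x = -1/3, 2

f''(x) = 10 - 12*x
Second-derivative test at each critical point:
  f''(-1/3) = 14 > 0 → local minimum
  f''(2) = -14 < 0 → local maximum

Critical points: x = -1/3 (local minimum); x = 2 (local maximum)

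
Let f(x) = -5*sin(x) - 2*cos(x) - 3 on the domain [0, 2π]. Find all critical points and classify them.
f'(x) = 2*sin(x) - 5*cos(x)

Solve f'(x) = 0 on [0, 2π]:
  f'(x) = 0 ⇔ -5*cos(x) = -2*sin(x) ⇔ tan(x) = 5/2, i.e. x = arctan(5/2) + nπ; keep the solutions lying in [0, 2π].
  ⇒ x = atan(5/2) ≈ 1.1903, atan(5/2) + pi ≈ 4.3319

f''(x) = 5*sin(x) + 2*cos(x)
Second-derivative test at each critical point:
  f''(1.1903) = 5.3852 > 0 → local minimum
  f''(4.3319) = -5.3852 < 0 → local maximum

Critical points: x = atan(5/2) ≈ 1.1903 (local minimum); x = atan(5/2) + pi ≈ 4.3319 (local maximum)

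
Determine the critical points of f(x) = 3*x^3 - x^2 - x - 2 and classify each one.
f'(x) = 9*x^2 - 2*x - 1

Solve f'(x) = 0:
  9*x^2 - 2*x - 1 = 0 has no rational roots; quadratic formula: x = (2 ± √40)/18.
  ⇒ x = 1/9 - sqrt(10)/9 ≈ -0.2403, 1/9 + sqrt(10)/9 ≈ 0.4625

f''(x) = 18*x - 2
Second-derivative test at each critical point:
  f''(-0.2403) = -6.3246 < 0 → local maximum
  f''(0.4625) = 6.3246 > 0 → local minimum

Critical points: x = 1/9 - sqrt(10)/9 ≈ -0.2403 (local maximum); x = 1/9 + sqrt(10)/9 ≈ 0.4625 (local minimum)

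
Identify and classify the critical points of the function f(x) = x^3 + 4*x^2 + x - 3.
f'(x) = 3*x^2 + 8*x + 1

Solve f'(x) = 0:
  3*x^2 + 8*x + 1 = 0 has no rational roots; quadratic formula: x = (-8 ± √52)/6.
  ⇒ x = -4/3 - sqrt(13)/3 ≈ -2.5352, -4/3 + sqrt(13)/3 ≈ -0.1315

f''(x) = 6*x + 8
Second-derivative test at each critical point:
  f''(-2.5352) = -7.2111 < 0 → local maximum
  f''(-0.1315) = 7.2111 > 0 → local minimum

Critical points: x = -4/3 - sqrt(13)/3 ≈ -2.5352 (local maximum); x = -4/3 + sqrt(13)/3 ≈ -0.1315 (local minimum)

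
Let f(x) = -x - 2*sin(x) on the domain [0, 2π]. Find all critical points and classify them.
f'(x) = -2*cos(x) - 1

Solve f'(x) = 0 on [0, 2π]:
  f'(x) = 0 ⇔ cos(x) = -1/2, i.e. x = ±arccos(-1/2) + 2nπ; keep the solutions lying in [0, 2π].
  ⇒ x = 2*pi/3 ≈ 2.0944, 4*pi/3 ≈ 4.1888

f''(x) = 2*sin(x)
Second-derivative test at each critical point:
  f''(2.0944) = 1.7321 > 0 → local minimum
  f''(4.1888) = -1.7321 < 0 → local maximum

Critical points: x = 2*pi/3 ≈ 2.0944 (local minimum); x = 4*pi/3 ≈ 4.1888 (local maximum)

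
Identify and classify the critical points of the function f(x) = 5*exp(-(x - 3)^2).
f'(x) = 10*(3 - x)*exp(-(x - 3)^2)

Solve f'(x) = 0:
  f'(x) = (30 - 10*x)·exp(-(x - 3)^2) and exp(-(x - 3)^2) > 0 for every x, so f'(x) = 0 ⇔ 30 - 10*x = 0.
  Factor: 30 - 10*x = -10*(x - 3) = 0.
  ⇒ x = 3

f''(x) = 10*(2*(x - 3)^2 - 1)*exp(-(x - 3)^2)
Second-derivative test at each critical point:
  f''(3) = -10 < 0 → local maximum

Critical points: x = 3 (local maximum)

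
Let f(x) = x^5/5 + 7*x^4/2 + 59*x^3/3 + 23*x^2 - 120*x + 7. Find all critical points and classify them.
f'(x) = x^4 + 14*x^3 + 59*x^2 + 46*x - 120

Solve f'(x) = 0:
  Factor: x^4 + 14*x^3 + 59*x^2 + 46*x - 120 = (x - 1)*(x + 4)*(x + 5)*(x + 6) = 0.
  ⇒ x = -6, -5, -4, 1

f''(x) = 4*x^3 + 42*x^2 + 118*x + 46
Second-derivative test at each critical point:
  f''(-6) = -14 < 0 → local maximum
  f''(-5) = 6 > 0 → local minimum
  f''(-4) = -10 < 0 → local maximum
  f''(1) = 210 > 0 → local minimum

Critical points: x = -6 (local maximum); x = -5 (local minimum); x = -4 (local maximum); x = 1 (local minimum)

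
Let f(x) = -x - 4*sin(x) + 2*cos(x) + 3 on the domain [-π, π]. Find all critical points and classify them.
f'(x) = -2*sin(x) - 4*cos(x) - 1

Solve f'(x) = 0 on [-π, π]:
  f'(x) = 0 ⇔ -2*sin(x) - 4*cos(x) = 1. Write the left side as R·cos(x + φ) with R = √((-4)² + 2²) = 2*sqrt(5), cos φ = -2*sqrt(5)/5, sin φ = sqrt(5)/5; then cos(x + φ) = sqrt(5)/10. Solve for x and keep the solutions lying in [-π, π].
  ⇒ x = atan((-2*sqrt(19) - 1)/(-2 + sqrt(19))) ≈ -1.3327, atan((-1 + 2*sqrt(19))/(-sqrt(19) - 2)) + pi ≈ 2.2600

f''(x) = 4*sin(x) - 2*cos(x)
Second-derivative test at each critical point:
  f''(-1.3327) = -4.3589 < 0 → local maximum
  f''(2.2600) = 4.3589 > 0 → local minimum

Critical points: x = atan((-2*sqrt(19) - 1)/(-2 + sqrt(19))) ≈ -1.3327 (local maximum); x = atan((-1 + 2*sqrt(19))/(-sqrt(19) - 2)) + pi ≈ 2.2600 (local minimum)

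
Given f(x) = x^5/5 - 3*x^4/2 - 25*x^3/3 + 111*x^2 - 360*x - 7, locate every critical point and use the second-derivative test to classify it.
f'(x) = x^4 - 6*x^3 - 25*x^2 + 222*x - 360

Solve f'(x) = 0:
  Factor: x^4 - 6*x^3 - 25*x^2 + 222*x - 360 = (x - 5)*(x - 4)*(x - 3)*(x + 6) = 0.
  ⇒ x = -6, 3, 4, 5

f''(x) = 4*x^3 - 18*x^2 - 50*x + 222
Second-derivative test at each critical point:
  f''(-6) = -990 < 0 → local maximum
  f''(3) = 18 > 0 → local minimum
  f''(4) = -10 < 0 → local maximum
  f''(5) = 22 > 0 → local minimum

Critical points: x = -6 (local maximum); x = 3 (local minimum); x = 4 (local maximum); x = 5 (local minimum)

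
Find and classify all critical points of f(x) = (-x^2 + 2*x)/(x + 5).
f'(x) = (-x^2 - 10*x + 10)/(x^2 + 10*x + 25)

Solve f'(x) = 0:
  f'(x) = -(x^2 + 10*x - 10)/(x + 5)^2; the denominator is positive wherever f is defined, so f'(x) = 0 ⇔ -x^2 - 10*x + 10 = 0.
  x^2 + 10*x - 10 = 0 has no rational roots; quadratic formula: x = (-10 ± √140)/2.
  ⇒ x = -sqrt(35) - 5 ≈ -10.9161, -5 + sqrt(35) ≈ 0.9161

f''(x) = -70/(x^3 + 15*x^2 + 75*x + 125)
Second-derivative test at each critical point:
  f''(-10.9161) = 0.3381 > 0 → local minimum
  f''(0.9161) = -0.3381 < 0 → local maximum

Critical points: x = -sqrt(35) - 5 ≈ -10.9161 (local minimum); x = -5 + sqrt(35) ≈ 0.9161 (local maximum)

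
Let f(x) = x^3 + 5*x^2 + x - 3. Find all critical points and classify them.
f'(x) = 3*x^2 + 10*x + 1

Solve f'(x) = 0:
  3*x^2 + 10*x + 1 = 0 has no rational roots; quadratic formula: x = (-10 ± √88)/6.
  ⇒ x = -5/3 - sqrt(22)/3 ≈ -3.2301, -5/3 + sqrt(22)/3 ≈ -0.1032

f''(x) = 6*x + 10
Second-derivative test at each critical point:
  f''(-3.2301) = -9.3808 < 0 → local maximum
  f''(-0.1032) = 9.3808 > 0 → local minimum

Critical points: x = -5/3 - sqrt(22)/3 ≈ -3.2301 (local maximum); x = -5/3 + sqrt(22)/3 ≈ -0.1032 (local minimum)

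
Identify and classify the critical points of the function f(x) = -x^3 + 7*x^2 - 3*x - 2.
f'(x) = -3*x^2 + 14*x - 3

Solve f'(x) = 0:
  3*x^2 - 14*x + 3 = 0 has no rational roots; quadratic formula: x = (14 ± √160)/6.
  ⇒ x = 7/3 - 2*sqrt(10)/3 ≈ 0.2251, 2*sqrt(10)/3 + 7/3 ≈ 4.4415

f''(x) = 14 - 6*x
Second-derivative test at each critical point:
  f''(0.2251) = 12.6491 > 0 → local minimum
  f''(4.4415) = -12.6491 < 0 → local maximum

Critical points: x = 7/3 - 2*sqrt(10)/3 ≈ 0.2251 (local minimum); x = 2*sqrt(10)/3 + 7/3 ≈ 4.4415 (local maximum)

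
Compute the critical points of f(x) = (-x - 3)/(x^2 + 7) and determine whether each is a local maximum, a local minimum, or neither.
f'(x) = (-x^2 + 2*x*(x + 3) - 7)/(x^2 + 7)^2

Solve f'(x) = 0:
  f'(x) = (x - 1)*(x + 7)/(x^2 + 7)^2; the denominator is positive wherever f is defined, so f'(x) = 0 ⇔ x^2 + 6*x - 7 = 0.
  Factor: x^2 + 6*x - 7 = (x - 1)*(x + 7) = 0.
  ⇒ x = -7, 1

f''(x) = 2*(-4*x^2*(x + 3) + 3*(x + 1)*(x^2 + 7))/(x^2 + 7)^3
Second-derivative test at each critical point:
  f''(-7) = -1/392 < 0 → local maximum
  f''(1) = 1/8 > 0 → local minimum

Critical points: x = -7 (local maximum); x = 1 (local minimum)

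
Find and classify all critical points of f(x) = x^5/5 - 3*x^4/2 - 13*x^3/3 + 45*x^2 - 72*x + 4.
f'(x) = x^4 - 6*x^3 - 13*x^2 + 90*x - 72

Solve f'(x) = 0:
  Factor: x^4 - 6*x^3 - 13*x^2 + 90*x - 72 = (x - 6)*(x - 3)*(x - 1)*(x + 4) = 0.
  ⇒ x = -4, 1, 3, 6

f''(x) = 4*x^3 - 18*x^2 - 26*x + 90
Second-derivative test at each critical point:
  f''(-4) = -350 < 0 → local maximum
  f''(1) = 50 > 0 → local minimum
  f''(3) = -42 < 0 → local maximum
  f''(6) = 150 > 0 → local minimum

Critical points: x = -4 (local maximum); x = 1 (local minimum); x = 3 (local maximum); x = 6 (local minimum)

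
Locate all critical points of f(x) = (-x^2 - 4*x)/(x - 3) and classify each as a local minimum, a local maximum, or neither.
f'(x) = (-x^2 + 6*x + 12)/(x^2 - 6*x + 9)

Solve f'(x) = 0:
  f'(x) = -(x^2 - 6*x - 12)/(x - 3)^2; the denominator is positive wherever f is defined, so f'(x) = 0 ⇔ -x^2 + 6*x + 12 = 0.
  x^2 - 6*x - 12 = 0 has no rational roots; quadratic formula: x = (6 ± √84)/2.
  ⇒ x = 3 - sqrt(21) ≈ -1.5826, 3 + sqrt(21) ≈ 7.5826

f''(x) = -42/(x^3 - 9*x^2 + 27*x - 27)
Second-derivative test at each critical point:
  f''(-1.5826) = 0.4364 > 0 → local minimum
  f''(7.5826) = -0.4364 < 0 → local maximum

Critical points: x = 3 - sqrt(21) ≈ -1.5826 (local minimum); x = 3 + sqrt(21) ≈ 7.5826 (local maximum)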